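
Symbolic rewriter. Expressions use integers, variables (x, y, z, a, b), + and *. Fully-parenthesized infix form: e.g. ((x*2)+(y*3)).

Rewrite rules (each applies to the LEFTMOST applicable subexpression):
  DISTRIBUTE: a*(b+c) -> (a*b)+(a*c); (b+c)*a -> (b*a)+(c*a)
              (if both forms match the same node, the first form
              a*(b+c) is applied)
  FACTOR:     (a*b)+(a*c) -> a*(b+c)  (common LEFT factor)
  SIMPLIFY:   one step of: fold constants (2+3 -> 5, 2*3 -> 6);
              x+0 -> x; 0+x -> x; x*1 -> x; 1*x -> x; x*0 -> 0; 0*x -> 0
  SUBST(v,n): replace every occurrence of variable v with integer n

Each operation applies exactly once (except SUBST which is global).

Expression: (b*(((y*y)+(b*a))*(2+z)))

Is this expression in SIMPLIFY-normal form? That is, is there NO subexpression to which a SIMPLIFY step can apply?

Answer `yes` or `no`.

Answer: yes

Derivation:
Expression: (b*(((y*y)+(b*a))*(2+z)))
Scanning for simplifiable subexpressions (pre-order)...
  at root: (b*(((y*y)+(b*a))*(2+z))) (not simplifiable)
  at R: (((y*y)+(b*a))*(2+z)) (not simplifiable)
  at RL: ((y*y)+(b*a)) (not simplifiable)
  at RLL: (y*y) (not simplifiable)
  at RLR: (b*a) (not simplifiable)
  at RR: (2+z) (not simplifiable)
Result: no simplifiable subexpression found -> normal form.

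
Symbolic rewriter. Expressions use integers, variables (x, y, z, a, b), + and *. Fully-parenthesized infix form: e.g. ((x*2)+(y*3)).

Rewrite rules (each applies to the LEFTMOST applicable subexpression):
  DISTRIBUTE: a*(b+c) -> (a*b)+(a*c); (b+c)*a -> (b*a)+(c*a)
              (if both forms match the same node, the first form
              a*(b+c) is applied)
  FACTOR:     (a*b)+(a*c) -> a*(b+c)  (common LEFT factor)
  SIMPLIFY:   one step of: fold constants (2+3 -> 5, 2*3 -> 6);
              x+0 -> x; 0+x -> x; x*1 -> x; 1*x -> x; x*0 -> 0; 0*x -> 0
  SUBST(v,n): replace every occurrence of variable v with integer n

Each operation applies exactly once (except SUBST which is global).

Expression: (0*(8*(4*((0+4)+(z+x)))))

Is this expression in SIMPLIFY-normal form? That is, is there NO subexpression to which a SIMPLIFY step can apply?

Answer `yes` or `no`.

Answer: no

Derivation:
Expression: (0*(8*(4*((0+4)+(z+x)))))
Scanning for simplifiable subexpressions (pre-order)...
  at root: (0*(8*(4*((0+4)+(z+x))))) (SIMPLIFIABLE)
  at R: (8*(4*((0+4)+(z+x)))) (not simplifiable)
  at RR: (4*((0+4)+(z+x))) (not simplifiable)
  at RRR: ((0+4)+(z+x)) (not simplifiable)
  at RRRL: (0+4) (SIMPLIFIABLE)
  at RRRR: (z+x) (not simplifiable)
Found simplifiable subexpr at path root: (0*(8*(4*((0+4)+(z+x)))))
One SIMPLIFY step would give: 0
-> NOT in normal form.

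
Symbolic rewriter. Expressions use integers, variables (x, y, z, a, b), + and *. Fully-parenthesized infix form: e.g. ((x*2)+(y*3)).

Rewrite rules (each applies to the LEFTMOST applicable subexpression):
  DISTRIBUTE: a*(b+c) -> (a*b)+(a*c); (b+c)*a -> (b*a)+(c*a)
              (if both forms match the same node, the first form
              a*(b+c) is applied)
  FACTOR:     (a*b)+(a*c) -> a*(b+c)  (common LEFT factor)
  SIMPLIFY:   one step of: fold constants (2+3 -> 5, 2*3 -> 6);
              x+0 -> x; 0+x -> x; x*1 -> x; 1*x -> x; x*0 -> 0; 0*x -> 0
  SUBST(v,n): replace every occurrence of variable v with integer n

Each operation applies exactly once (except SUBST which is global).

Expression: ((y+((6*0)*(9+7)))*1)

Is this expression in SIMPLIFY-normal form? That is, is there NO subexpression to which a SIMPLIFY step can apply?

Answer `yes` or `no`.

Expression: ((y+((6*0)*(9+7)))*1)
Scanning for simplifiable subexpressions (pre-order)...
  at root: ((y+((6*0)*(9+7)))*1) (SIMPLIFIABLE)
  at L: (y+((6*0)*(9+7))) (not simplifiable)
  at LR: ((6*0)*(9+7)) (not simplifiable)
  at LRL: (6*0) (SIMPLIFIABLE)
  at LRR: (9+7) (SIMPLIFIABLE)
Found simplifiable subexpr at path root: ((y+((6*0)*(9+7)))*1)
One SIMPLIFY step would give: (y+((6*0)*(9+7)))
-> NOT in normal form.

Answer: no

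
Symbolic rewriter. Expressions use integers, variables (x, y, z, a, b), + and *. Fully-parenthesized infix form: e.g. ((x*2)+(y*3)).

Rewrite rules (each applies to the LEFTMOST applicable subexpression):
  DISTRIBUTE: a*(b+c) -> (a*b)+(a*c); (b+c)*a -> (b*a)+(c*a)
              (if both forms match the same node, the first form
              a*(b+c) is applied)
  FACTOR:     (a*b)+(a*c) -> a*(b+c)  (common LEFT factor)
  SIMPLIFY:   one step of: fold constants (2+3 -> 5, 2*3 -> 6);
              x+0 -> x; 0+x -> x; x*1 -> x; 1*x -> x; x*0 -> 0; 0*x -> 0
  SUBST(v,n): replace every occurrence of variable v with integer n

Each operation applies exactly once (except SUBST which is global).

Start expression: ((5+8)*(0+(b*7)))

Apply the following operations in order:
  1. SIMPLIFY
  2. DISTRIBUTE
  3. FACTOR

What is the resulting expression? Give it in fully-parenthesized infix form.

Start: ((5+8)*(0+(b*7)))
Apply SIMPLIFY at L (target: (5+8)): ((5+8)*(0+(b*7))) -> (13*(0+(b*7)))
Apply DISTRIBUTE at root (target: (13*(0+(b*7)))): (13*(0+(b*7))) -> ((13*0)+(13*(b*7)))
Apply FACTOR at root (target: ((13*0)+(13*(b*7)))): ((13*0)+(13*(b*7))) -> (13*(0+(b*7)))

Answer: (13*(0+(b*7)))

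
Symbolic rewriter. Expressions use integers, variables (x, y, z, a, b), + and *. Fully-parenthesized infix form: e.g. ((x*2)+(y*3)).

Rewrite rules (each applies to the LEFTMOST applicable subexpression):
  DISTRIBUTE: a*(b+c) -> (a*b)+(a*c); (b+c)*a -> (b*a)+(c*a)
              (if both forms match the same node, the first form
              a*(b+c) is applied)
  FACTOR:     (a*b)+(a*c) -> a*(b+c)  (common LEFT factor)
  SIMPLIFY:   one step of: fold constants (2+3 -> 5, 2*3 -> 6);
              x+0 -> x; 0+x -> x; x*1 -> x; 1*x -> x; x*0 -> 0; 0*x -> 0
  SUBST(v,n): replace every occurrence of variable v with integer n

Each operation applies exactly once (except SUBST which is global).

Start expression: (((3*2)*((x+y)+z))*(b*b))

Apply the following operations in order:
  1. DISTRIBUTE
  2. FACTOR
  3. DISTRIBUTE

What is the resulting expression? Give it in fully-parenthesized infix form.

Start: (((3*2)*((x+y)+z))*(b*b))
Apply DISTRIBUTE at L (target: ((3*2)*((x+y)+z))): (((3*2)*((x+y)+z))*(b*b)) -> ((((3*2)*(x+y))+((3*2)*z))*(b*b))
Apply FACTOR at L (target: (((3*2)*(x+y))+((3*2)*z))): ((((3*2)*(x+y))+((3*2)*z))*(b*b)) -> (((3*2)*((x+y)+z))*(b*b))
Apply DISTRIBUTE at L (target: ((3*2)*((x+y)+z))): (((3*2)*((x+y)+z))*(b*b)) -> ((((3*2)*(x+y))+((3*2)*z))*(b*b))

Answer: ((((3*2)*(x+y))+((3*2)*z))*(b*b))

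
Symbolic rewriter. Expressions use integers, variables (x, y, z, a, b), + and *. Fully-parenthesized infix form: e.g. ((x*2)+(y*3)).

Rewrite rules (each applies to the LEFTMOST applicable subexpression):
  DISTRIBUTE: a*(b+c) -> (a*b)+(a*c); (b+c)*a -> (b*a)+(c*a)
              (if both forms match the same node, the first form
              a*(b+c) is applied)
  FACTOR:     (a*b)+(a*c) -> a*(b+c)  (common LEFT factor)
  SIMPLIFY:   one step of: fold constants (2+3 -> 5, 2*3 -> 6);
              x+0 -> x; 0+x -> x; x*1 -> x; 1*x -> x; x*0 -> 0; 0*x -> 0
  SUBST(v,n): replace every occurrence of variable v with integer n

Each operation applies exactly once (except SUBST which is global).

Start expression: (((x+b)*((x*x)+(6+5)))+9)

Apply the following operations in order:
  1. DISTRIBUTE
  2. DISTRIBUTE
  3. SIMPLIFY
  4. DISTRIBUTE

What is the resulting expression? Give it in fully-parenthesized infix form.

Answer: ((((x*(x*x))+(b*(x*x)))+((x*11)+(b*11)))+9)

Derivation:
Start: (((x+b)*((x*x)+(6+5)))+9)
Apply DISTRIBUTE at L (target: ((x+b)*((x*x)+(6+5)))): (((x+b)*((x*x)+(6+5)))+9) -> ((((x+b)*(x*x))+((x+b)*(6+5)))+9)
Apply DISTRIBUTE at LL (target: ((x+b)*(x*x))): ((((x+b)*(x*x))+((x+b)*(6+5)))+9) -> ((((x*(x*x))+(b*(x*x)))+((x+b)*(6+5)))+9)
Apply SIMPLIFY at LRR (target: (6+5)): ((((x*(x*x))+(b*(x*x)))+((x+b)*(6+5)))+9) -> ((((x*(x*x))+(b*(x*x)))+((x+b)*11))+9)
Apply DISTRIBUTE at LR (target: ((x+b)*11)): ((((x*(x*x))+(b*(x*x)))+((x+b)*11))+9) -> ((((x*(x*x))+(b*(x*x)))+((x*11)+(b*11)))+9)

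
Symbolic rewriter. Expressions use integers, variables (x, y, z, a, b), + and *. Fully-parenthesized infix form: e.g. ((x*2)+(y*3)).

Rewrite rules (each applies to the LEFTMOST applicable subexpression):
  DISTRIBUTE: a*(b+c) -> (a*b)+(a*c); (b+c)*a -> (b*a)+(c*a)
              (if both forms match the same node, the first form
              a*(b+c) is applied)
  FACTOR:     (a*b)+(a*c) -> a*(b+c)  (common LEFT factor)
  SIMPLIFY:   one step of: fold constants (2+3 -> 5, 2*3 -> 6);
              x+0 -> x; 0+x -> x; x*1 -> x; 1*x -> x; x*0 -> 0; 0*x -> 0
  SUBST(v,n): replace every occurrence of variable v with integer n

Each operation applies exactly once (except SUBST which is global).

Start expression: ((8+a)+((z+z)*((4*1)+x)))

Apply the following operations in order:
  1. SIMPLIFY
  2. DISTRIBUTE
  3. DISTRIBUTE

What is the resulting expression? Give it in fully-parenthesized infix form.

Start: ((8+a)+((z+z)*((4*1)+x)))
Apply SIMPLIFY at RRL (target: (4*1)): ((8+a)+((z+z)*((4*1)+x))) -> ((8+a)+((z+z)*(4+x)))
Apply DISTRIBUTE at R (target: ((z+z)*(4+x))): ((8+a)+((z+z)*(4+x))) -> ((8+a)+(((z+z)*4)+((z+z)*x)))
Apply DISTRIBUTE at RL (target: ((z+z)*4)): ((8+a)+(((z+z)*4)+((z+z)*x))) -> ((8+a)+(((z*4)+(z*4))+((z+z)*x)))

Answer: ((8+a)+(((z*4)+(z*4))+((z+z)*x)))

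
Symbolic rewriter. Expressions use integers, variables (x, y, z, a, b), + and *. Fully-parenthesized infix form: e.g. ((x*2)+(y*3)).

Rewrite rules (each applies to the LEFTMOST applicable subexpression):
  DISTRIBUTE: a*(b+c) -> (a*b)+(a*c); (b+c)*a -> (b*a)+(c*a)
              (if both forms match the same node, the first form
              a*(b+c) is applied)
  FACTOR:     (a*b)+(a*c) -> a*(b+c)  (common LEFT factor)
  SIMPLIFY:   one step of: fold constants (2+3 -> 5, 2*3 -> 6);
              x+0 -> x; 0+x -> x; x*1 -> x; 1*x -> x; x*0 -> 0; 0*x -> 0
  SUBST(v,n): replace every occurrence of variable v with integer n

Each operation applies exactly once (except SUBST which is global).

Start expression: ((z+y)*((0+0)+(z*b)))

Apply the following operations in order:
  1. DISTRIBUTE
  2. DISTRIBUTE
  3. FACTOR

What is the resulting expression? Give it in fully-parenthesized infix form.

Answer: (((z+y)*(0+0))+((z+y)*(z*b)))

Derivation:
Start: ((z+y)*((0+0)+(z*b)))
Apply DISTRIBUTE at root (target: ((z+y)*((0+0)+(z*b)))): ((z+y)*((0+0)+(z*b))) -> (((z+y)*(0+0))+((z+y)*(z*b)))
Apply DISTRIBUTE at L (target: ((z+y)*(0+0))): (((z+y)*(0+0))+((z+y)*(z*b))) -> ((((z+y)*0)+((z+y)*0))+((z+y)*(z*b)))
Apply FACTOR at L (target: (((z+y)*0)+((z+y)*0))): ((((z+y)*0)+((z+y)*0))+((z+y)*(z*b))) -> (((z+y)*(0+0))+((z+y)*(z*b)))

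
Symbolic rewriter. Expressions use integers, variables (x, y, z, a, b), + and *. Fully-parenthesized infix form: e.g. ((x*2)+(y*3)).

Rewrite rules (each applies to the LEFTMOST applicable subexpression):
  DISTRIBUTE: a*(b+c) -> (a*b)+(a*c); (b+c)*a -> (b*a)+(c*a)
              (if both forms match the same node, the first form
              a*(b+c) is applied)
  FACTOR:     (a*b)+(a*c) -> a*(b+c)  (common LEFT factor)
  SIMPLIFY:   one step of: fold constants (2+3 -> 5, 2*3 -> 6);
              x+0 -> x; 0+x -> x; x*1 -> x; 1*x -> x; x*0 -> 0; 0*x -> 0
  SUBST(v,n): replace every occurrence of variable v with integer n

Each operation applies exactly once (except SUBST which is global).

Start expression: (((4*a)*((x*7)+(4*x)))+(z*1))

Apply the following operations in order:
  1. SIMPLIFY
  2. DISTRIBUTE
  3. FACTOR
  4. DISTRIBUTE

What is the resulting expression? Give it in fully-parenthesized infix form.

Answer: ((((4*a)*(x*7))+((4*a)*(4*x)))+z)

Derivation:
Start: (((4*a)*((x*7)+(4*x)))+(z*1))
Apply SIMPLIFY at R (target: (z*1)): (((4*a)*((x*7)+(4*x)))+(z*1)) -> (((4*a)*((x*7)+(4*x)))+z)
Apply DISTRIBUTE at L (target: ((4*a)*((x*7)+(4*x)))): (((4*a)*((x*7)+(4*x)))+z) -> ((((4*a)*(x*7))+((4*a)*(4*x)))+z)
Apply FACTOR at L (target: (((4*a)*(x*7))+((4*a)*(4*x)))): ((((4*a)*(x*7))+((4*a)*(4*x)))+z) -> (((4*a)*((x*7)+(4*x)))+z)
Apply DISTRIBUTE at L (target: ((4*a)*((x*7)+(4*x)))): (((4*a)*((x*7)+(4*x)))+z) -> ((((4*a)*(x*7))+((4*a)*(4*x)))+z)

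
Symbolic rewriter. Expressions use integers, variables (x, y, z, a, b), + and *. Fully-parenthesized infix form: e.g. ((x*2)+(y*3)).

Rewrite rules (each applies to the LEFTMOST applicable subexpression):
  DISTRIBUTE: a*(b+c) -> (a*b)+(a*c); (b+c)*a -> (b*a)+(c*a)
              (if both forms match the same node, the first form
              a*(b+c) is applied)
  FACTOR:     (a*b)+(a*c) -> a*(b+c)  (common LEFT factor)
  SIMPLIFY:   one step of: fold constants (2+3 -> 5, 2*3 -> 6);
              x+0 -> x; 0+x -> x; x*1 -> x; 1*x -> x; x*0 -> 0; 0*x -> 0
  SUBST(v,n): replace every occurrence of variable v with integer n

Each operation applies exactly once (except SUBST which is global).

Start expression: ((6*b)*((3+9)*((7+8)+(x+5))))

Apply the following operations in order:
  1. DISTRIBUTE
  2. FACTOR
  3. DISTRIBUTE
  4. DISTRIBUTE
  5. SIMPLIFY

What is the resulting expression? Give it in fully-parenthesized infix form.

Answer: (((6*b)*(12*(7+8)))+((6*b)*((3+9)*(x+5))))

Derivation:
Start: ((6*b)*((3+9)*((7+8)+(x+5))))
Apply DISTRIBUTE at R (target: ((3+9)*((7+8)+(x+5)))): ((6*b)*((3+9)*((7+8)+(x+5)))) -> ((6*b)*(((3+9)*(7+8))+((3+9)*(x+5))))
Apply FACTOR at R (target: (((3+9)*(7+8))+((3+9)*(x+5)))): ((6*b)*(((3+9)*(7+8))+((3+9)*(x+5)))) -> ((6*b)*((3+9)*((7+8)+(x+5))))
Apply DISTRIBUTE at R (target: ((3+9)*((7+8)+(x+5)))): ((6*b)*((3+9)*((7+8)+(x+5)))) -> ((6*b)*(((3+9)*(7+8))+((3+9)*(x+5))))
Apply DISTRIBUTE at root (target: ((6*b)*(((3+9)*(7+8))+((3+9)*(x+5))))): ((6*b)*(((3+9)*(7+8))+((3+9)*(x+5)))) -> (((6*b)*((3+9)*(7+8)))+((6*b)*((3+9)*(x+5))))
Apply SIMPLIFY at LRL (target: (3+9)): (((6*b)*((3+9)*(7+8)))+((6*b)*((3+9)*(x+5)))) -> (((6*b)*(12*(7+8)))+((6*b)*((3+9)*(x+5))))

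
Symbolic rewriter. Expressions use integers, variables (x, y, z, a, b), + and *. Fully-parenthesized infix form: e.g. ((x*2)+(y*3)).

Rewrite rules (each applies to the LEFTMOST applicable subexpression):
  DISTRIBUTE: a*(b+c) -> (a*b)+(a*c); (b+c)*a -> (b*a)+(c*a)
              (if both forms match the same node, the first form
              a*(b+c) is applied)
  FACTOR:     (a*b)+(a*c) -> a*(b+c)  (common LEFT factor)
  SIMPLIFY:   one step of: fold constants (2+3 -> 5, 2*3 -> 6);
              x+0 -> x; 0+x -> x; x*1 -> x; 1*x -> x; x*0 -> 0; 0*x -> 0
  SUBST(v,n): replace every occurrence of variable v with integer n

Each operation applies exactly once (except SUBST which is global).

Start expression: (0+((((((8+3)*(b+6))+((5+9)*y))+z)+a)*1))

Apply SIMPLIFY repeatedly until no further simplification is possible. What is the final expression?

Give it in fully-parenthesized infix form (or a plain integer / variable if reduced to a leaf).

Answer: ((((11*(b+6))+(14*y))+z)+a)

Derivation:
Start: (0+((((((8+3)*(b+6))+((5+9)*y))+z)+a)*1))
Step 1: at root: (0+((((((8+3)*(b+6))+((5+9)*y))+z)+a)*1)) -> ((((((8+3)*(b+6))+((5+9)*y))+z)+a)*1); overall: (0+((((((8+3)*(b+6))+((5+9)*y))+z)+a)*1)) -> ((((((8+3)*(b+6))+((5+9)*y))+z)+a)*1)
Step 2: at root: ((((((8+3)*(b+6))+((5+9)*y))+z)+a)*1) -> (((((8+3)*(b+6))+((5+9)*y))+z)+a); overall: ((((((8+3)*(b+6))+((5+9)*y))+z)+a)*1) -> (((((8+3)*(b+6))+((5+9)*y))+z)+a)
Step 3: at LLLL: (8+3) -> 11; overall: (((((8+3)*(b+6))+((5+9)*y))+z)+a) -> ((((11*(b+6))+((5+9)*y))+z)+a)
Step 4: at LLRL: (5+9) -> 14; overall: ((((11*(b+6))+((5+9)*y))+z)+a) -> ((((11*(b+6))+(14*y))+z)+a)
Fixed point: ((((11*(b+6))+(14*y))+z)+a)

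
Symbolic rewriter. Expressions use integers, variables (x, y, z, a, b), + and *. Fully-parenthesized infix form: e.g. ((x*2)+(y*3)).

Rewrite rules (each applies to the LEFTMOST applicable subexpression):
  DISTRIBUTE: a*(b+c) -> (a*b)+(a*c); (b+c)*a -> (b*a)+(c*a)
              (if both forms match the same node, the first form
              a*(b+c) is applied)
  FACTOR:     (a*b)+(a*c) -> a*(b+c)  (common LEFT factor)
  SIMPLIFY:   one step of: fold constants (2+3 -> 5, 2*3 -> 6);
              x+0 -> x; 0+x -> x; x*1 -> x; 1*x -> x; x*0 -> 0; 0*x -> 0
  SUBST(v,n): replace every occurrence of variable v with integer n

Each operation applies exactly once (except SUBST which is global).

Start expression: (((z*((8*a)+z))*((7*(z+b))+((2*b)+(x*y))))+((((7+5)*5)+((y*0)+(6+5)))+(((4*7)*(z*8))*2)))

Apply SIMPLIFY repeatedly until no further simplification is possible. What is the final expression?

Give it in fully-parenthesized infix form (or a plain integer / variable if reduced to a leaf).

Answer: (((z*((8*a)+z))*((7*(z+b))+((2*b)+(x*y))))+(71+((28*(z*8))*2)))

Derivation:
Start: (((z*((8*a)+z))*((7*(z+b))+((2*b)+(x*y))))+((((7+5)*5)+((y*0)+(6+5)))+(((4*7)*(z*8))*2)))
Step 1: at RLLL: (7+5) -> 12; overall: (((z*((8*a)+z))*((7*(z+b))+((2*b)+(x*y))))+((((7+5)*5)+((y*0)+(6+5)))+(((4*7)*(z*8))*2))) -> (((z*((8*a)+z))*((7*(z+b))+((2*b)+(x*y))))+(((12*5)+((y*0)+(6+5)))+(((4*7)*(z*8))*2)))
Step 2: at RLL: (12*5) -> 60; overall: (((z*((8*a)+z))*((7*(z+b))+((2*b)+(x*y))))+(((12*5)+((y*0)+(6+5)))+(((4*7)*(z*8))*2))) -> (((z*((8*a)+z))*((7*(z+b))+((2*b)+(x*y))))+((60+((y*0)+(6+5)))+(((4*7)*(z*8))*2)))
Step 3: at RLRL: (y*0) -> 0; overall: (((z*((8*a)+z))*((7*(z+b))+((2*b)+(x*y))))+((60+((y*0)+(6+5)))+(((4*7)*(z*8))*2))) -> (((z*((8*a)+z))*((7*(z+b))+((2*b)+(x*y))))+((60+(0+(6+5)))+(((4*7)*(z*8))*2)))
Step 4: at RLR: (0+(6+5)) -> (6+5); overall: (((z*((8*a)+z))*((7*(z+b))+((2*b)+(x*y))))+((60+(0+(6+5)))+(((4*7)*(z*8))*2))) -> (((z*((8*a)+z))*((7*(z+b))+((2*b)+(x*y))))+((60+(6+5))+(((4*7)*(z*8))*2)))
Step 5: at RLR: (6+5) -> 11; overall: (((z*((8*a)+z))*((7*(z+b))+((2*b)+(x*y))))+((60+(6+5))+(((4*7)*(z*8))*2))) -> (((z*((8*a)+z))*((7*(z+b))+((2*b)+(x*y))))+((60+11)+(((4*7)*(z*8))*2)))
Step 6: at RL: (60+11) -> 71; overall: (((z*((8*a)+z))*((7*(z+b))+((2*b)+(x*y))))+((60+11)+(((4*7)*(z*8))*2))) -> (((z*((8*a)+z))*((7*(z+b))+((2*b)+(x*y))))+(71+(((4*7)*(z*8))*2)))
Step 7: at RRLL: (4*7) -> 28; overall: (((z*((8*a)+z))*((7*(z+b))+((2*b)+(x*y))))+(71+(((4*7)*(z*8))*2))) -> (((z*((8*a)+z))*((7*(z+b))+((2*b)+(x*y))))+(71+((28*(z*8))*2)))
Fixed point: (((z*((8*a)+z))*((7*(z+b))+((2*b)+(x*y))))+(71+((28*(z*8))*2)))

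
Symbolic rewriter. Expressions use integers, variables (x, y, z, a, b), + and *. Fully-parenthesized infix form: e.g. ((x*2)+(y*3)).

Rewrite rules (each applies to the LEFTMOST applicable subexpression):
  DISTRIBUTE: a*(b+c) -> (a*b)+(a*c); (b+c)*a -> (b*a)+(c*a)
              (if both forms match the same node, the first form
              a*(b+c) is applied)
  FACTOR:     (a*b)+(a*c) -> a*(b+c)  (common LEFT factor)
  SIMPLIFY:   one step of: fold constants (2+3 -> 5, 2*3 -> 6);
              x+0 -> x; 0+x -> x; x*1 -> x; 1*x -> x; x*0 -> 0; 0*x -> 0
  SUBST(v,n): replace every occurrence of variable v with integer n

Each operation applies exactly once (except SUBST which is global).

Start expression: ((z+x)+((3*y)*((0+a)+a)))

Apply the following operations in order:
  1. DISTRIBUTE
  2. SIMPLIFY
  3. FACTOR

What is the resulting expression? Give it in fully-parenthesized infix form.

Start: ((z+x)+((3*y)*((0+a)+a)))
Apply DISTRIBUTE at R (target: ((3*y)*((0+a)+a))): ((z+x)+((3*y)*((0+a)+a))) -> ((z+x)+(((3*y)*(0+a))+((3*y)*a)))
Apply SIMPLIFY at RLR (target: (0+a)): ((z+x)+(((3*y)*(0+a))+((3*y)*a))) -> ((z+x)+(((3*y)*a)+((3*y)*a)))
Apply FACTOR at R (target: (((3*y)*a)+((3*y)*a))): ((z+x)+(((3*y)*a)+((3*y)*a))) -> ((z+x)+((3*y)*(a+a)))

Answer: ((z+x)+((3*y)*(a+a)))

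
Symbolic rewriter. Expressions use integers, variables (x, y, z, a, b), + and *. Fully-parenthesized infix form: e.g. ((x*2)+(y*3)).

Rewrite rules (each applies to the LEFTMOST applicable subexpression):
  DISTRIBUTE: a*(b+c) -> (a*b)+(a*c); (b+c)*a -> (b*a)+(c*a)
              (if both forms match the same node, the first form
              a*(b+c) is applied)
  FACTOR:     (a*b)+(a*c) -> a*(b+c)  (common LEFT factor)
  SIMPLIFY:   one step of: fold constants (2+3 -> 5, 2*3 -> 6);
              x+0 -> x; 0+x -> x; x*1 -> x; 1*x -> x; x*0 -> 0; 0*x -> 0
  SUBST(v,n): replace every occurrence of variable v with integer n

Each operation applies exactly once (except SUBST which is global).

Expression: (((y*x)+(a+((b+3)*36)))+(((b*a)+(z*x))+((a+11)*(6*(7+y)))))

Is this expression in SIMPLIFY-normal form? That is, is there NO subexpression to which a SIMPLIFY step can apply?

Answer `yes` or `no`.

Expression: (((y*x)+(a+((b+3)*36)))+(((b*a)+(z*x))+((a+11)*(6*(7+y)))))
Scanning for simplifiable subexpressions (pre-order)...
  at root: (((y*x)+(a+((b+3)*36)))+(((b*a)+(z*x))+((a+11)*(6*(7+y))))) (not simplifiable)
  at L: ((y*x)+(a+((b+3)*36))) (not simplifiable)
  at LL: (y*x) (not simplifiable)
  at LR: (a+((b+3)*36)) (not simplifiable)
  at LRR: ((b+3)*36) (not simplifiable)
  at LRRL: (b+3) (not simplifiable)
  at R: (((b*a)+(z*x))+((a+11)*(6*(7+y)))) (not simplifiable)
  at RL: ((b*a)+(z*x)) (not simplifiable)
  at RLL: (b*a) (not simplifiable)
  at RLR: (z*x) (not simplifiable)
  at RR: ((a+11)*(6*(7+y))) (not simplifiable)
  at RRL: (a+11) (not simplifiable)
  at RRR: (6*(7+y)) (not simplifiable)
  at RRRR: (7+y) (not simplifiable)
Result: no simplifiable subexpression found -> normal form.

Answer: yes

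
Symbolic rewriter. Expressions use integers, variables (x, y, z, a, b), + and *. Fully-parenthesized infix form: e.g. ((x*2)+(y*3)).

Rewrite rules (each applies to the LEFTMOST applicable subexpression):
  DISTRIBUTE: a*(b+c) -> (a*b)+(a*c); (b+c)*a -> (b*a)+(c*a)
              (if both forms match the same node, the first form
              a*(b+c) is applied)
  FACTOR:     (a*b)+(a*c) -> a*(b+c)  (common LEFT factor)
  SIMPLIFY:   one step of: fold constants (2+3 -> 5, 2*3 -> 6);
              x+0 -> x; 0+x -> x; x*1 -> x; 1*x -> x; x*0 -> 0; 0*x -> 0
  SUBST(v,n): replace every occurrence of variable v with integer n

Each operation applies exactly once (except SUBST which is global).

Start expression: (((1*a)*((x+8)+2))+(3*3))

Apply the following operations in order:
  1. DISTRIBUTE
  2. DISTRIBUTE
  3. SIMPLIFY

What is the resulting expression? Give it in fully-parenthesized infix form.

Start: (((1*a)*((x+8)+2))+(3*3))
Apply DISTRIBUTE at L (target: ((1*a)*((x+8)+2))): (((1*a)*((x+8)+2))+(3*3)) -> ((((1*a)*(x+8))+((1*a)*2))+(3*3))
Apply DISTRIBUTE at LL (target: ((1*a)*(x+8))): ((((1*a)*(x+8))+((1*a)*2))+(3*3)) -> (((((1*a)*x)+((1*a)*8))+((1*a)*2))+(3*3))
Apply SIMPLIFY at LLLL (target: (1*a)): (((((1*a)*x)+((1*a)*8))+((1*a)*2))+(3*3)) -> ((((a*x)+((1*a)*8))+((1*a)*2))+(3*3))

Answer: ((((a*x)+((1*a)*8))+((1*a)*2))+(3*3))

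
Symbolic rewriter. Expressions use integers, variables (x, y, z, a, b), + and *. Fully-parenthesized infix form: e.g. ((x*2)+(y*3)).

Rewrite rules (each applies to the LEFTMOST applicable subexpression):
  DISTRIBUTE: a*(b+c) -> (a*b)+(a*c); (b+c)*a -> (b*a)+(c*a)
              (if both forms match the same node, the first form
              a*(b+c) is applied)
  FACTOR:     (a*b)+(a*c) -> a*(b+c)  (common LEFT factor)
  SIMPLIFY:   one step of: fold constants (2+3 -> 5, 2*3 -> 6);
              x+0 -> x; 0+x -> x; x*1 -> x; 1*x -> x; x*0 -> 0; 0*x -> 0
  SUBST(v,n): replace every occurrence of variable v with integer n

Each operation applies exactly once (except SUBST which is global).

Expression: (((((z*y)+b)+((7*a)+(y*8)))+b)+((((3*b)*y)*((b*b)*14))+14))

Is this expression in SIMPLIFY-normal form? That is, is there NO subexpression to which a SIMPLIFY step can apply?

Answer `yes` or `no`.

Answer: yes

Derivation:
Expression: (((((z*y)+b)+((7*a)+(y*8)))+b)+((((3*b)*y)*((b*b)*14))+14))
Scanning for simplifiable subexpressions (pre-order)...
  at root: (((((z*y)+b)+((7*a)+(y*8)))+b)+((((3*b)*y)*((b*b)*14))+14)) (not simplifiable)
  at L: ((((z*y)+b)+((7*a)+(y*8)))+b) (not simplifiable)
  at LL: (((z*y)+b)+((7*a)+(y*8))) (not simplifiable)
  at LLL: ((z*y)+b) (not simplifiable)
  at LLLL: (z*y) (not simplifiable)
  at LLR: ((7*a)+(y*8)) (not simplifiable)
  at LLRL: (7*a) (not simplifiable)
  at LLRR: (y*8) (not simplifiable)
  at R: ((((3*b)*y)*((b*b)*14))+14) (not simplifiable)
  at RL: (((3*b)*y)*((b*b)*14)) (not simplifiable)
  at RLL: ((3*b)*y) (not simplifiable)
  at RLLL: (3*b) (not simplifiable)
  at RLR: ((b*b)*14) (not simplifiable)
  at RLRL: (b*b) (not simplifiable)
Result: no simplifiable subexpression found -> normal form.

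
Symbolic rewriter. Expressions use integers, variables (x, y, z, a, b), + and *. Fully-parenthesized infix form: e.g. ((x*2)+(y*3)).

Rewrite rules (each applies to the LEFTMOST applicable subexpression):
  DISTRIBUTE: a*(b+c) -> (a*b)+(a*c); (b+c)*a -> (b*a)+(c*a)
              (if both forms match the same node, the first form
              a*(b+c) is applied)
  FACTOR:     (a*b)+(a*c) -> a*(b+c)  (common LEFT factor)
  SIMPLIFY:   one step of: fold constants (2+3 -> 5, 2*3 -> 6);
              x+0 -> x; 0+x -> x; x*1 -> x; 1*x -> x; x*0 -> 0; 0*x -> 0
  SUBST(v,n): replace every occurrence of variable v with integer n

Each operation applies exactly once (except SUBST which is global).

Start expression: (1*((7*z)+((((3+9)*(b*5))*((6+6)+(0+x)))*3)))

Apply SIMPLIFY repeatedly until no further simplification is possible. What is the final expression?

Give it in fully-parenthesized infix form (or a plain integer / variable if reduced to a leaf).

Start: (1*((7*z)+((((3+9)*(b*5))*((6+6)+(0+x)))*3)))
Step 1: at root: (1*((7*z)+((((3+9)*(b*5))*((6+6)+(0+x)))*3))) -> ((7*z)+((((3+9)*(b*5))*((6+6)+(0+x)))*3)); overall: (1*((7*z)+((((3+9)*(b*5))*((6+6)+(0+x)))*3))) -> ((7*z)+((((3+9)*(b*5))*((6+6)+(0+x)))*3))
Step 2: at RLLL: (3+9) -> 12; overall: ((7*z)+((((3+9)*(b*5))*((6+6)+(0+x)))*3)) -> ((7*z)+(((12*(b*5))*((6+6)+(0+x)))*3))
Step 3: at RLRL: (6+6) -> 12; overall: ((7*z)+(((12*(b*5))*((6+6)+(0+x)))*3)) -> ((7*z)+(((12*(b*5))*(12+(0+x)))*3))
Step 4: at RLRR: (0+x) -> x; overall: ((7*z)+(((12*(b*5))*(12+(0+x)))*3)) -> ((7*z)+(((12*(b*5))*(12+x))*3))
Fixed point: ((7*z)+(((12*(b*5))*(12+x))*3))

Answer: ((7*z)+(((12*(b*5))*(12+x))*3))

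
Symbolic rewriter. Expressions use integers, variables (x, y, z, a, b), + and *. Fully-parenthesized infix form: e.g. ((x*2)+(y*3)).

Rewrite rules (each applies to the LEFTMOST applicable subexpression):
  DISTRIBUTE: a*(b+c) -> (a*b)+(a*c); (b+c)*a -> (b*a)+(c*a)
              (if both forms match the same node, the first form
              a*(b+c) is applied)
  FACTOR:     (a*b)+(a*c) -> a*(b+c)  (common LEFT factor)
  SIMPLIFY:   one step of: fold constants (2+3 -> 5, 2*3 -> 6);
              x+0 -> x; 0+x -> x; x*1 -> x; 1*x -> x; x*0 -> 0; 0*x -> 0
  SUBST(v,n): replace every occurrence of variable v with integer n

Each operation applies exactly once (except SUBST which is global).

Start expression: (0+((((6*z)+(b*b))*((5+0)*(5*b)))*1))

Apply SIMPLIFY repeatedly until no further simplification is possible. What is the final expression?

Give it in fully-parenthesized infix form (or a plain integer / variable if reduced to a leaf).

Answer: (((6*z)+(b*b))*(5*(5*b)))

Derivation:
Start: (0+((((6*z)+(b*b))*((5+0)*(5*b)))*1))
Step 1: at root: (0+((((6*z)+(b*b))*((5+0)*(5*b)))*1)) -> ((((6*z)+(b*b))*((5+0)*(5*b)))*1); overall: (0+((((6*z)+(b*b))*((5+0)*(5*b)))*1)) -> ((((6*z)+(b*b))*((5+0)*(5*b)))*1)
Step 2: at root: ((((6*z)+(b*b))*((5+0)*(5*b)))*1) -> (((6*z)+(b*b))*((5+0)*(5*b))); overall: ((((6*z)+(b*b))*((5+0)*(5*b)))*1) -> (((6*z)+(b*b))*((5+0)*(5*b)))
Step 3: at RL: (5+0) -> 5; overall: (((6*z)+(b*b))*((5+0)*(5*b))) -> (((6*z)+(b*b))*(5*(5*b)))
Fixed point: (((6*z)+(b*b))*(5*(5*b)))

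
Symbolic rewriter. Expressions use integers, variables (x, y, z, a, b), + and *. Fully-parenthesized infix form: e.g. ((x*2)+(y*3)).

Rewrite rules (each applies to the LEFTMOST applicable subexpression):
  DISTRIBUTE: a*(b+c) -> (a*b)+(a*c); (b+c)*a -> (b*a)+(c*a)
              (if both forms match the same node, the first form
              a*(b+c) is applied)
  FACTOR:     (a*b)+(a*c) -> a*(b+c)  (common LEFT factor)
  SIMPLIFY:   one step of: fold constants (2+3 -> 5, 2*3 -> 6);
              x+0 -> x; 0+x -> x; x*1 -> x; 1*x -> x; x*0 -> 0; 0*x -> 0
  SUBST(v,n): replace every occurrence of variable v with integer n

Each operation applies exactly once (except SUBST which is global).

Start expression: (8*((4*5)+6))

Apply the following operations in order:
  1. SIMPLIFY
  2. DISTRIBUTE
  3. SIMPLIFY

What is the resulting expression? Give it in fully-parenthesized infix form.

Answer: (160+(8*6))

Derivation:
Start: (8*((4*5)+6))
Apply SIMPLIFY at RL (target: (4*5)): (8*((4*5)+6)) -> (8*(20+6))
Apply DISTRIBUTE at root (target: (8*(20+6))): (8*(20+6)) -> ((8*20)+(8*6))
Apply SIMPLIFY at L (target: (8*20)): ((8*20)+(8*6)) -> (160+(8*6))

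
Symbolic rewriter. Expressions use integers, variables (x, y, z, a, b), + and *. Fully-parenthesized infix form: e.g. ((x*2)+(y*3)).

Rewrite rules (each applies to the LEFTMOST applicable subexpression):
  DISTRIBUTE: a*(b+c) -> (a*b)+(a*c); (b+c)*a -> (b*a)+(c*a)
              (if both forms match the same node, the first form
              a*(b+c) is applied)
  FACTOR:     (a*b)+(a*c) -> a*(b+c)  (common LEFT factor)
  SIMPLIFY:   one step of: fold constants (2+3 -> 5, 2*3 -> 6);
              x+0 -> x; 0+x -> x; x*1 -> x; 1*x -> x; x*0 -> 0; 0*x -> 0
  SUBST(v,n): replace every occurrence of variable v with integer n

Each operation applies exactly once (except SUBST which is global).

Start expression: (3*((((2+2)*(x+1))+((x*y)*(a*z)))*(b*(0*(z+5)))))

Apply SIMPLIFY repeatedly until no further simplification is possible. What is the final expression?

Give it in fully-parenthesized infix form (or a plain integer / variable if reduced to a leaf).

Answer: 0

Derivation:
Start: (3*((((2+2)*(x+1))+((x*y)*(a*z)))*(b*(0*(z+5)))))
Step 1: at RLLL: (2+2) -> 4; overall: (3*((((2+2)*(x+1))+((x*y)*(a*z)))*(b*(0*(z+5))))) -> (3*(((4*(x+1))+((x*y)*(a*z)))*(b*(0*(z+5)))))
Step 2: at RRR: (0*(z+5)) -> 0; overall: (3*(((4*(x+1))+((x*y)*(a*z)))*(b*(0*(z+5))))) -> (3*(((4*(x+1))+((x*y)*(a*z)))*(b*0)))
Step 3: at RR: (b*0) -> 0; overall: (3*(((4*(x+1))+((x*y)*(a*z)))*(b*0))) -> (3*(((4*(x+1))+((x*y)*(a*z)))*0))
Step 4: at R: (((4*(x+1))+((x*y)*(a*z)))*0) -> 0; overall: (3*(((4*(x+1))+((x*y)*(a*z)))*0)) -> (3*0)
Step 5: at root: (3*0) -> 0; overall: (3*0) -> 0
Fixed point: 0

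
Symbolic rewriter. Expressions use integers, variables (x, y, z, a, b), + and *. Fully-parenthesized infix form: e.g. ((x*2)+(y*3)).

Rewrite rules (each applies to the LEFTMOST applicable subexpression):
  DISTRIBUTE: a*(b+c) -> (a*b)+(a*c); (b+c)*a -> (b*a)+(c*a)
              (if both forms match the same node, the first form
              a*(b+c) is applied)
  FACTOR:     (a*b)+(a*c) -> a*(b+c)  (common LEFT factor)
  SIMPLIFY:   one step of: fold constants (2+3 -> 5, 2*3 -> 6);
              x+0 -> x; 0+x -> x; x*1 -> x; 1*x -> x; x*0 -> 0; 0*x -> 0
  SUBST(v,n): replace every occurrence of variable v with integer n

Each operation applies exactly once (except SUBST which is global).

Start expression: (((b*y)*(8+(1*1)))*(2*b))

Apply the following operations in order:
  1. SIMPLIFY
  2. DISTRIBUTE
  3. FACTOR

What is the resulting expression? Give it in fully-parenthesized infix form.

Start: (((b*y)*(8+(1*1)))*(2*b))
Apply SIMPLIFY at LRR (target: (1*1)): (((b*y)*(8+(1*1)))*(2*b)) -> (((b*y)*(8+1))*(2*b))
Apply DISTRIBUTE at L (target: ((b*y)*(8+1))): (((b*y)*(8+1))*(2*b)) -> ((((b*y)*8)+((b*y)*1))*(2*b))
Apply FACTOR at L (target: (((b*y)*8)+((b*y)*1))): ((((b*y)*8)+((b*y)*1))*(2*b)) -> (((b*y)*(8+1))*(2*b))

Answer: (((b*y)*(8+1))*(2*b))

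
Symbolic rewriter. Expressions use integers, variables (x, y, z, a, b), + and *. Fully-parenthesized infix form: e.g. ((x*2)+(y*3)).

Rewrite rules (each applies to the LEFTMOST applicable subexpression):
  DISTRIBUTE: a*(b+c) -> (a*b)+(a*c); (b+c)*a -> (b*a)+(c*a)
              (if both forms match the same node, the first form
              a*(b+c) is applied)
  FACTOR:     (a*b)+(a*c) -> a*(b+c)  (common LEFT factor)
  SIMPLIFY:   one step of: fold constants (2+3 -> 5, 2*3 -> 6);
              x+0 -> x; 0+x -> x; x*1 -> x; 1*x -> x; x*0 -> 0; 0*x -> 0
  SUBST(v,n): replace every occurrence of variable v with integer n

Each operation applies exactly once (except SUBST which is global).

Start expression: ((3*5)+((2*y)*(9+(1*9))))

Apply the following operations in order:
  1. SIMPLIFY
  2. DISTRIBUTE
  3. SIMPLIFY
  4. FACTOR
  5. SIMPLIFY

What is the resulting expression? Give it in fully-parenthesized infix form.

Answer: (15+((2*y)*18))

Derivation:
Start: ((3*5)+((2*y)*(9+(1*9))))
Apply SIMPLIFY at L (target: (3*5)): ((3*5)+((2*y)*(9+(1*9)))) -> (15+((2*y)*(9+(1*9))))
Apply DISTRIBUTE at R (target: ((2*y)*(9+(1*9)))): (15+((2*y)*(9+(1*9)))) -> (15+(((2*y)*9)+((2*y)*(1*9))))
Apply SIMPLIFY at RRR (target: (1*9)): (15+(((2*y)*9)+((2*y)*(1*9)))) -> (15+(((2*y)*9)+((2*y)*9)))
Apply FACTOR at R (target: (((2*y)*9)+((2*y)*9))): (15+(((2*y)*9)+((2*y)*9))) -> (15+((2*y)*(9+9)))
Apply SIMPLIFY at RR (target: (9+9)): (15+((2*y)*(9+9))) -> (15+((2*y)*18))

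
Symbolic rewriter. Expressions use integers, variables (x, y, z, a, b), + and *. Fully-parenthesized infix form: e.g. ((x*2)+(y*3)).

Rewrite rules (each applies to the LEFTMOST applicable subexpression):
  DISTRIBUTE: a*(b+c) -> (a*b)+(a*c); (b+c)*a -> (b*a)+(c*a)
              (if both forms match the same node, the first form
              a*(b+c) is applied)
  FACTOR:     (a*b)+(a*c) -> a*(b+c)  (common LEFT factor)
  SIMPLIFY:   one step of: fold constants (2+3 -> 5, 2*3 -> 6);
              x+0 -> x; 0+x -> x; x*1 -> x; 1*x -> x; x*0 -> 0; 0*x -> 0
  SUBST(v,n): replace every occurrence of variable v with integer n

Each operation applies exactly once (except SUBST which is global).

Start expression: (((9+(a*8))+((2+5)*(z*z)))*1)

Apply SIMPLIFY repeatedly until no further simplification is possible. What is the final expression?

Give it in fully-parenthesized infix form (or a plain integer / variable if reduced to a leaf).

Start: (((9+(a*8))+((2+5)*(z*z)))*1)
Step 1: at root: (((9+(a*8))+((2+5)*(z*z)))*1) -> ((9+(a*8))+((2+5)*(z*z))); overall: (((9+(a*8))+((2+5)*(z*z)))*1) -> ((9+(a*8))+((2+5)*(z*z)))
Step 2: at RL: (2+5) -> 7; overall: ((9+(a*8))+((2+5)*(z*z))) -> ((9+(a*8))+(7*(z*z)))
Fixed point: ((9+(a*8))+(7*(z*z)))

Answer: ((9+(a*8))+(7*(z*z)))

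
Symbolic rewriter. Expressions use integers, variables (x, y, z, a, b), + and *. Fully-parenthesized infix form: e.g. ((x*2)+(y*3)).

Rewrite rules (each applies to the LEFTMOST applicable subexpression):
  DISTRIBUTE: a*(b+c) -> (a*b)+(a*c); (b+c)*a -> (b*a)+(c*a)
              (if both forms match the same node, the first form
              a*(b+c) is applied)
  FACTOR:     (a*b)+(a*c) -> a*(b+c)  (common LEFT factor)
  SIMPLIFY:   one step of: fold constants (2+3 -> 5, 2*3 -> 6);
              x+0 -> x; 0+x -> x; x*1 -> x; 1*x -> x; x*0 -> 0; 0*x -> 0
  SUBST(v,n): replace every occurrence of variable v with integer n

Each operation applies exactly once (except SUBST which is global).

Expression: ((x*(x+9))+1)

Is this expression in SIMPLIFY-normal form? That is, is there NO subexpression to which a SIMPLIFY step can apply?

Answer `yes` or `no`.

Answer: yes

Derivation:
Expression: ((x*(x+9))+1)
Scanning for simplifiable subexpressions (pre-order)...
  at root: ((x*(x+9))+1) (not simplifiable)
  at L: (x*(x+9)) (not simplifiable)
  at LR: (x+9) (not simplifiable)
Result: no simplifiable subexpression found -> normal form.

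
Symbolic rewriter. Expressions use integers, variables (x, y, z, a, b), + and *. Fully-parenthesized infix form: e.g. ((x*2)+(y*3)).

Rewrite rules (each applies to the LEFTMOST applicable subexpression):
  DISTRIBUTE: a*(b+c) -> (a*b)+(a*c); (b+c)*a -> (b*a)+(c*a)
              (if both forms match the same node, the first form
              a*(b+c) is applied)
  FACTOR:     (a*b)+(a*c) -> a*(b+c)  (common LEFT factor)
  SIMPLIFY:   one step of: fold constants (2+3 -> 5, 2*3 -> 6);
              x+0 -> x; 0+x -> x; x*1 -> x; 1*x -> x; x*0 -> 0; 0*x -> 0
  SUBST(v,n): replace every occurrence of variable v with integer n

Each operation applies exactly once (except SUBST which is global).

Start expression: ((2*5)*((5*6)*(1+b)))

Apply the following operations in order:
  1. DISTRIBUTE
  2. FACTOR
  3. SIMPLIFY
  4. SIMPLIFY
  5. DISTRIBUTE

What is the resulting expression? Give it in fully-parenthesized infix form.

Answer: (10*((30*1)+(30*b)))

Derivation:
Start: ((2*5)*((5*6)*(1+b)))
Apply DISTRIBUTE at R (target: ((5*6)*(1+b))): ((2*5)*((5*6)*(1+b))) -> ((2*5)*(((5*6)*1)+((5*6)*b)))
Apply FACTOR at R (target: (((5*6)*1)+((5*6)*b))): ((2*5)*(((5*6)*1)+((5*6)*b))) -> ((2*5)*((5*6)*(1+b)))
Apply SIMPLIFY at L (target: (2*5)): ((2*5)*((5*6)*(1+b))) -> (10*((5*6)*(1+b)))
Apply SIMPLIFY at RL (target: (5*6)): (10*((5*6)*(1+b))) -> (10*(30*(1+b)))
Apply DISTRIBUTE at R (target: (30*(1+b))): (10*(30*(1+b))) -> (10*((30*1)+(30*b)))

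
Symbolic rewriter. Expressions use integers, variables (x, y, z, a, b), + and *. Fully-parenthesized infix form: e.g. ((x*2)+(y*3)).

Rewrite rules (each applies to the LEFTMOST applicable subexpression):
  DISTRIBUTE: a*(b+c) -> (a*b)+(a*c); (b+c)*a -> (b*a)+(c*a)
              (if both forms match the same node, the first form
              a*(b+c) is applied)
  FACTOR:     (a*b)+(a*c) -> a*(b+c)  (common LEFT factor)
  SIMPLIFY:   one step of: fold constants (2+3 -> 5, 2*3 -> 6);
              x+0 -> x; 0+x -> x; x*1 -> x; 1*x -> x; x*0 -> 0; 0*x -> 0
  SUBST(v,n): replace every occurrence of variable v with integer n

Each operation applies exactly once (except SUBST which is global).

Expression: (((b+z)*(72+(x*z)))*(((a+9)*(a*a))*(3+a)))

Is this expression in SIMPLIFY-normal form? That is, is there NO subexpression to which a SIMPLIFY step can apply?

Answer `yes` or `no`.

Answer: yes

Derivation:
Expression: (((b+z)*(72+(x*z)))*(((a+9)*(a*a))*(3+a)))
Scanning for simplifiable subexpressions (pre-order)...
  at root: (((b+z)*(72+(x*z)))*(((a+9)*(a*a))*(3+a))) (not simplifiable)
  at L: ((b+z)*(72+(x*z))) (not simplifiable)
  at LL: (b+z) (not simplifiable)
  at LR: (72+(x*z)) (not simplifiable)
  at LRR: (x*z) (not simplifiable)
  at R: (((a+9)*(a*a))*(3+a)) (not simplifiable)
  at RL: ((a+9)*(a*a)) (not simplifiable)
  at RLL: (a+9) (not simplifiable)
  at RLR: (a*a) (not simplifiable)
  at RR: (3+a) (not simplifiable)
Result: no simplifiable subexpression found -> normal form.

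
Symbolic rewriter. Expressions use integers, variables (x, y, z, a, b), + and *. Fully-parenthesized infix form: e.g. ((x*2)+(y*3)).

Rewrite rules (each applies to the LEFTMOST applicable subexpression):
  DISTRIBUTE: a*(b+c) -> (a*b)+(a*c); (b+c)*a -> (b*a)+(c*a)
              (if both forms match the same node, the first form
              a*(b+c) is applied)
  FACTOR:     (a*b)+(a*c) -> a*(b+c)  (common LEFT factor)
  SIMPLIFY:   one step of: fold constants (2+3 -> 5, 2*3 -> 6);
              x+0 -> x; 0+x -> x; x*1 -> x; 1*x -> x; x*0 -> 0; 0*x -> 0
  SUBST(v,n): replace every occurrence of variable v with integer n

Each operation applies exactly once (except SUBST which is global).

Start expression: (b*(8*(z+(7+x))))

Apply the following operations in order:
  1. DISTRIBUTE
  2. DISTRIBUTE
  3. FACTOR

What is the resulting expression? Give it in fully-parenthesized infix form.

Answer: (b*((8*z)+(8*(7+x))))

Derivation:
Start: (b*(8*(z+(7+x))))
Apply DISTRIBUTE at R (target: (8*(z+(7+x)))): (b*(8*(z+(7+x)))) -> (b*((8*z)+(8*(7+x))))
Apply DISTRIBUTE at root (target: (b*((8*z)+(8*(7+x))))): (b*((8*z)+(8*(7+x)))) -> ((b*(8*z))+(b*(8*(7+x))))
Apply FACTOR at root (target: ((b*(8*z))+(b*(8*(7+x))))): ((b*(8*z))+(b*(8*(7+x)))) -> (b*((8*z)+(8*(7+x))))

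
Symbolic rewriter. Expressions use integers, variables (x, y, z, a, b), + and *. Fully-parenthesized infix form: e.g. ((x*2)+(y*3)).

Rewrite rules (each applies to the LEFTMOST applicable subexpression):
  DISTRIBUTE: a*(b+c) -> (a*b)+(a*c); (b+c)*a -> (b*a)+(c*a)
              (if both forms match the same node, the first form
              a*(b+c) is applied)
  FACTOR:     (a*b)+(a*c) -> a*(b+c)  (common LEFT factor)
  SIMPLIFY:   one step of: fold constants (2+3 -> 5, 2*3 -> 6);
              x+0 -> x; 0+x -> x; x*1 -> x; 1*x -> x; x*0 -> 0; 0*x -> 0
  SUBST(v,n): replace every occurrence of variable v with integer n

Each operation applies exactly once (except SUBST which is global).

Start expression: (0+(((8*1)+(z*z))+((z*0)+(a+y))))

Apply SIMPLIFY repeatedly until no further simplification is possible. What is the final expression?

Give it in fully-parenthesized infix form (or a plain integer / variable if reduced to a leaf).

Start: (0+(((8*1)+(z*z))+((z*0)+(a+y))))
Step 1: at root: (0+(((8*1)+(z*z))+((z*0)+(a+y)))) -> (((8*1)+(z*z))+((z*0)+(a+y))); overall: (0+(((8*1)+(z*z))+((z*0)+(a+y)))) -> (((8*1)+(z*z))+((z*0)+(a+y)))
Step 2: at LL: (8*1) -> 8; overall: (((8*1)+(z*z))+((z*0)+(a+y))) -> ((8+(z*z))+((z*0)+(a+y)))
Step 3: at RL: (z*0) -> 0; overall: ((8+(z*z))+((z*0)+(a+y))) -> ((8+(z*z))+(0+(a+y)))
Step 4: at R: (0+(a+y)) -> (a+y); overall: ((8+(z*z))+(0+(a+y))) -> ((8+(z*z))+(a+y))
Fixed point: ((8+(z*z))+(a+y))

Answer: ((8+(z*z))+(a+y))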